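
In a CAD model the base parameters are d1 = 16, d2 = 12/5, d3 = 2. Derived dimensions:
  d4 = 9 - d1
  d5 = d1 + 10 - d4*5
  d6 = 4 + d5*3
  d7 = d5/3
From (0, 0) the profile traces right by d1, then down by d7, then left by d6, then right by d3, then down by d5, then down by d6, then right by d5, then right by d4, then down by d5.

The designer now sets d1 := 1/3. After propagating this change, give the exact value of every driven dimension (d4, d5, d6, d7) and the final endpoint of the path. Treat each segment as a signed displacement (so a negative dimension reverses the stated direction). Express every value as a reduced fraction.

Apply edit: d1 := 1/3
  d4 = 9 - d1 = 26/3
  d5 = d1 + 10 - d4*5 = -33
  d6 = 4 + d5*3 = -95
  d7 = d5/3 = -11
Walk from origin (0, 0):
  seg 1: right by d1 = 1/3 → (1/3, 0)
  seg 2: down by d7 = -11 → (1/3, 11)
  seg 3: left by d6 = -95 → (286/3, 11)
  seg 4: right by d3 = 2 → (292/3, 11)
  seg 5: down by d5 = -33 → (292/3, 44)
  seg 6: down by d6 = -95 → (292/3, 139)
  seg 7: right by d5 = -33 → (193/3, 139)
  seg 8: right by d4 = 26/3 → (73, 139)
  seg 9: down by d5 = -33 → (73, 172)

d4 = 26/3
d5 = -33
d6 = -95
d7 = -11
endpoint = (73, 172)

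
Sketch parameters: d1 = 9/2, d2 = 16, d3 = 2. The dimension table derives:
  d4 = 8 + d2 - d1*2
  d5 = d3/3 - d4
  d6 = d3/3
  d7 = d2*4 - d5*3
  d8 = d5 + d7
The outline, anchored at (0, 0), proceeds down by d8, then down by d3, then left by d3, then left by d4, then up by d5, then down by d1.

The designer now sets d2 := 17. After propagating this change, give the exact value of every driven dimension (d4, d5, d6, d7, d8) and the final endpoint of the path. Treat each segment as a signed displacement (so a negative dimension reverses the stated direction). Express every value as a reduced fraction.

Apply edit: d2 := 17
  d4 = 8 + d2 - d1*2 = 16
  d5 = d3/3 - d4 = -46/3
  d6 = d3/3 = 2/3
  d7 = d2*4 - d5*3 = 114
  d8 = d5 + d7 = 296/3
Walk from origin (0, 0):
  seg 1: down by d8 = 296/3 → (0, -296/3)
  seg 2: down by d3 = 2 → (0, -302/3)
  seg 3: left by d3 = 2 → (-2, -302/3)
  seg 4: left by d4 = 16 → (-18, -302/3)
  seg 5: up by d5 = -46/3 → (-18, -116)
  seg 6: down by d1 = 9/2 → (-18, -241/2)

d4 = 16
d5 = -46/3
d6 = 2/3
d7 = 114
d8 = 296/3
endpoint = (-18, -241/2)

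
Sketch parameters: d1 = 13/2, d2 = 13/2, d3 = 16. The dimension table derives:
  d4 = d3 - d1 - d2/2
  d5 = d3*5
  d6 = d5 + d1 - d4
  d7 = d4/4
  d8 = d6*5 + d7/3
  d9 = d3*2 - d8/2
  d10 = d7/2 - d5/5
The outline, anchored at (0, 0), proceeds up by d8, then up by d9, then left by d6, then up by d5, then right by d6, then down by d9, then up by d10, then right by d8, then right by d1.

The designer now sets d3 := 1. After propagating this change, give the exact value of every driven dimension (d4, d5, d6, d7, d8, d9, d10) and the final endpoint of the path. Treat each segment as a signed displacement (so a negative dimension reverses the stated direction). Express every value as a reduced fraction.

d4 = -35/4
d5 = 5
d6 = 81/4
d7 = -35/16
d8 = 4825/48
d9 = -4633/96
d10 = -67/32
endpoint = (5137/48, 9929/96)

Apply edit: d3 := 1
  d4 = d3 - d1 - d2/2 = -35/4
  d5 = d3*5 = 5
  d6 = d5 + d1 - d4 = 81/4
  d7 = d4/4 = -35/16
  d8 = d6*5 + d7/3 = 4825/48
  d9 = d3*2 - d8/2 = -4633/96
  d10 = d7/2 - d5/5 = -67/32
Walk from origin (0, 0):
  seg 1: up by d8 = 4825/48 → (0, 4825/48)
  seg 2: up by d9 = -4633/96 → (0, 5017/96)
  seg 3: left by d6 = 81/4 → (-81/4, 5017/96)
  seg 4: up by d5 = 5 → (-81/4, 5497/96)
  seg 5: right by d6 = 81/4 → (0, 5497/96)
  seg 6: down by d9 = -4633/96 → (0, 5065/48)
  seg 7: up by d10 = -67/32 → (0, 9929/96)
  seg 8: right by d8 = 4825/48 → (4825/48, 9929/96)
  seg 9: right by d1 = 13/2 → (5137/48, 9929/96)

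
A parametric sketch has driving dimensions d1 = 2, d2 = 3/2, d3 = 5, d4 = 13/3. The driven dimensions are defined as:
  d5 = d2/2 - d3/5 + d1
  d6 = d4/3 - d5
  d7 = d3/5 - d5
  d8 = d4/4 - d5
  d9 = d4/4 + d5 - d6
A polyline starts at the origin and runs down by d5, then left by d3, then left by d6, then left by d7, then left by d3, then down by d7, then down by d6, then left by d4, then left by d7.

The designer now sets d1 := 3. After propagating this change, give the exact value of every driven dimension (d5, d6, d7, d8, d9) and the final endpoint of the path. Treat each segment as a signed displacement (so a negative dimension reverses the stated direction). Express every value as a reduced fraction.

d5 = 11/4
d6 = -47/36
d7 = -7/4
d8 = -5/3
d9 = 185/36
endpoint = (-343/36, 11/36)

Apply edit: d1 := 3
  d5 = d2/2 - d3/5 + d1 = 11/4
  d6 = d4/3 - d5 = -47/36
  d7 = d3/5 - d5 = -7/4
  d8 = d4/4 - d5 = -5/3
  d9 = d4/4 + d5 - d6 = 185/36
Walk from origin (0, 0):
  seg 1: down by d5 = 11/4 → (0, -11/4)
  seg 2: left by d3 = 5 → (-5, -11/4)
  seg 3: left by d6 = -47/36 → (-133/36, -11/4)
  seg 4: left by d7 = -7/4 → (-35/18, -11/4)
  seg 5: left by d3 = 5 → (-125/18, -11/4)
  seg 6: down by d7 = -7/4 → (-125/18, -1)
  seg 7: down by d6 = -47/36 → (-125/18, 11/36)
  seg 8: left by d4 = 13/3 → (-203/18, 11/36)
  seg 9: left by d7 = -7/4 → (-343/36, 11/36)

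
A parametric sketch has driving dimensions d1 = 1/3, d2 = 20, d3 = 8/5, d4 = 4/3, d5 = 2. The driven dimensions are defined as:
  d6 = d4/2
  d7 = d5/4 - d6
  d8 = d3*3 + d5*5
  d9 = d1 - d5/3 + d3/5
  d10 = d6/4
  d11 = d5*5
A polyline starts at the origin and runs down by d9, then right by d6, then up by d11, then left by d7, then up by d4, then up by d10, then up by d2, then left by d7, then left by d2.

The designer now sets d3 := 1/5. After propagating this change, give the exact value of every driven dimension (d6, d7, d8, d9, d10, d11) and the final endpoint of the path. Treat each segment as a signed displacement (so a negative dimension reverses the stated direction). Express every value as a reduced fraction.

Apply edit: d3 := 1/5
  d6 = d4/2 = 2/3
  d7 = d5/4 - d6 = -1/6
  d8 = d3*3 + d5*5 = 53/5
  d9 = d1 - d5/3 + d3/5 = -22/75
  d10 = d6/4 = 1/6
  d11 = d5*5 = 10
Walk from origin (0, 0):
  seg 1: down by d9 = -22/75 → (0, 22/75)
  seg 2: right by d6 = 2/3 → (2/3, 22/75)
  seg 3: up by d11 = 10 → (2/3, 772/75)
  seg 4: left by d7 = -1/6 → (5/6, 772/75)
  seg 5: up by d4 = 4/3 → (5/6, 872/75)
  seg 6: up by d10 = 1/6 → (5/6, 1769/150)
  seg 7: up by d2 = 20 → (5/6, 4769/150)
  seg 8: left by d7 = -1/6 → (1, 4769/150)
  seg 9: left by d2 = 20 → (-19, 4769/150)

d6 = 2/3
d7 = -1/6
d8 = 53/5
d9 = -22/75
d10 = 1/6
d11 = 10
endpoint = (-19, 4769/150)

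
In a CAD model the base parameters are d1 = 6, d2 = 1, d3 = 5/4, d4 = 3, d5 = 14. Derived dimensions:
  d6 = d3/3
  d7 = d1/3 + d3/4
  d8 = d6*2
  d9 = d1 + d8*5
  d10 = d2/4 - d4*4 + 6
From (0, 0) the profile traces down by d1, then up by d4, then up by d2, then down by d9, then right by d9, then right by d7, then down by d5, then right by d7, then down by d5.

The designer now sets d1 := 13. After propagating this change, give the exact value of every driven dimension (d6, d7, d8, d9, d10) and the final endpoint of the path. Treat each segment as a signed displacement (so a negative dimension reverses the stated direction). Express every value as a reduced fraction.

d6 = 5/12
d7 = 223/48
d8 = 5/6
d9 = 103/6
d10 = -23/4
endpoint = (635/24, -325/6)

Apply edit: d1 := 13
  d6 = d3/3 = 5/12
  d7 = d1/3 + d3/4 = 223/48
  d8 = d6*2 = 5/6
  d9 = d1 + d8*5 = 103/6
  d10 = d2/4 - d4*4 + 6 = -23/4
Walk from origin (0, 0):
  seg 1: down by d1 = 13 → (0, -13)
  seg 2: up by d4 = 3 → (0, -10)
  seg 3: up by d2 = 1 → (0, -9)
  seg 4: down by d9 = 103/6 → (0, -157/6)
  seg 5: right by d9 = 103/6 → (103/6, -157/6)
  seg 6: right by d7 = 223/48 → (349/16, -157/6)
  seg 7: down by d5 = 14 → (349/16, -241/6)
  seg 8: right by d7 = 223/48 → (635/24, -241/6)
  seg 9: down by d5 = 14 → (635/24, -325/6)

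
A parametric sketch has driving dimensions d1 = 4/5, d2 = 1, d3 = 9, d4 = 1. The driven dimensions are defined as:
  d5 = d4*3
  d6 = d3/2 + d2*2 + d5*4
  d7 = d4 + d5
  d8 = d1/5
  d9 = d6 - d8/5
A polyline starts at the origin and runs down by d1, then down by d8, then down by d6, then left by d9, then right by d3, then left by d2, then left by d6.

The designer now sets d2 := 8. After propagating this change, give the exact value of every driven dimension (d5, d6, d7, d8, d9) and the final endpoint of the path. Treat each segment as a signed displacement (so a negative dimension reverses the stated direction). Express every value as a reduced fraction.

Apply edit: d2 := 8
  d5 = d4*3 = 3
  d6 = d3/2 + d2*2 + d5*4 = 65/2
  d7 = d4 + d5 = 4
  d8 = d1/5 = 4/25
  d9 = d6 - d8/5 = 8117/250
Walk from origin (0, 0):
  seg 1: down by d1 = 4/5 → (0, -4/5)
  seg 2: down by d8 = 4/25 → (0, -24/25)
  seg 3: down by d6 = 65/2 → (0, -1673/50)
  seg 4: left by d9 = 8117/250 → (-8117/250, -1673/50)
  seg 5: right by d3 = 9 → (-5867/250, -1673/50)
  seg 6: left by d2 = 8 → (-7867/250, -1673/50)
  seg 7: left by d6 = 65/2 → (-7996/125, -1673/50)

d5 = 3
d6 = 65/2
d7 = 4
d8 = 4/25
d9 = 8117/250
endpoint = (-7996/125, -1673/50)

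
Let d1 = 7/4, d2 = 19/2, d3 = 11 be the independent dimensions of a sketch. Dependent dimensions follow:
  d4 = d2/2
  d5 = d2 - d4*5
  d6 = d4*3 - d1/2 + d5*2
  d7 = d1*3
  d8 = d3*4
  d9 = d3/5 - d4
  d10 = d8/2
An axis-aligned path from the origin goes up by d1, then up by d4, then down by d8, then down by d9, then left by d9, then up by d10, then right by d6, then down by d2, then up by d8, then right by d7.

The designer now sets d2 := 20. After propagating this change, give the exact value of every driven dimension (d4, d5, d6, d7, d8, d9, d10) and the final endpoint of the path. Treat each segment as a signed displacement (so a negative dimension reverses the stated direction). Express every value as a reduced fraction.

Apply edit: d2 := 20
  d4 = d2/2 = 10
  d5 = d2 - d4*5 = -30
  d6 = d4*3 - d1/2 + d5*2 = -247/8
  d7 = d1*3 = 21/4
  d8 = d3*4 = 44
  d9 = d3/5 - d4 = -39/5
  d10 = d8/2 = 22
Walk from origin (0, 0):
  seg 1: up by d1 = 7/4 → (0, 7/4)
  seg 2: up by d4 = 10 → (0, 47/4)
  seg 3: down by d8 = 44 → (0, -129/4)
  seg 4: down by d9 = -39/5 → (0, -489/20)
  seg 5: left by d9 = -39/5 → (39/5, -489/20)
  seg 6: up by d10 = 22 → (39/5, -49/20)
  seg 7: right by d6 = -247/8 → (-923/40, -49/20)
  seg 8: down by d2 = 20 → (-923/40, -449/20)
  seg 9: up by d8 = 44 → (-923/40, 431/20)
  seg 10: right by d7 = 21/4 → (-713/40, 431/20)

d4 = 10
d5 = -30
d6 = -247/8
d7 = 21/4
d8 = 44
d9 = -39/5
d10 = 22
endpoint = (-713/40, 431/20)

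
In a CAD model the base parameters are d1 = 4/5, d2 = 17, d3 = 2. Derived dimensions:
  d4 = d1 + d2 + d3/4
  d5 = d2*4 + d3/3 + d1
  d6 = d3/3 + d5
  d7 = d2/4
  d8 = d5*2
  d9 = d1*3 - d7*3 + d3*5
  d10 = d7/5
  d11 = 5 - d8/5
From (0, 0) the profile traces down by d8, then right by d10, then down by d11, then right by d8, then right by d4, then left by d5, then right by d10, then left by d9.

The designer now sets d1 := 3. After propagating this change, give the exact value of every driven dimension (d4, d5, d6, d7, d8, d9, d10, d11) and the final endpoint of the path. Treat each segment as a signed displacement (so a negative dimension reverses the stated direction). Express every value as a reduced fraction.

Apply edit: d1 := 3
  d4 = d1 + d2 + d3/4 = 41/2
  d5 = d2*4 + d3/3 + d1 = 215/3
  d6 = d3/3 + d5 = 217/3
  d7 = d2/4 = 17/4
  d8 = d5*2 = 430/3
  d9 = d1*3 - d7*3 + d3*5 = 25/4
  d10 = d7/5 = 17/20
  d11 = 5 - d8/5 = -71/3
Walk from origin (0, 0):
  seg 1: down by d8 = 430/3 → (0, -430/3)
  seg 2: right by d10 = 17/20 → (17/20, -430/3)
  seg 3: down by d11 = -71/3 → (17/20, -359/3)
  seg 4: right by d8 = 430/3 → (8651/60, -359/3)
  seg 5: right by d4 = 41/2 → (9881/60, -359/3)
  seg 6: left by d5 = 215/3 → (5581/60, -359/3)
  seg 7: right by d10 = 17/20 → (1408/15, -359/3)
  seg 8: left by d9 = 25/4 → (5257/60, -359/3)

d4 = 41/2
d5 = 215/3
d6 = 217/3
d7 = 17/4
d8 = 430/3
d9 = 25/4
d10 = 17/20
d11 = -71/3
endpoint = (5257/60, -359/3)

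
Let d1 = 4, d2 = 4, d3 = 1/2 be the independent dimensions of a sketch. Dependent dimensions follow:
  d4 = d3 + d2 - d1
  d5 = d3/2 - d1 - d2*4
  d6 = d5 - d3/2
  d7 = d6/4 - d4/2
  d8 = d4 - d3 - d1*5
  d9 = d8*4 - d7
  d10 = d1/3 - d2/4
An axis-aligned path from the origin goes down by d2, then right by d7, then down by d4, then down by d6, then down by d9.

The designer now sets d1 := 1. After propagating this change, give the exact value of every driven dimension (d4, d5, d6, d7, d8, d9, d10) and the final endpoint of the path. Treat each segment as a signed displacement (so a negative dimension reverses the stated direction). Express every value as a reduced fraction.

Apply edit: d1 := 1
  d4 = d3 + d2 - d1 = 7/2
  d5 = d3/2 - d1 - d2*4 = -67/4
  d6 = d5 - d3/2 = -17
  d7 = d6/4 - d4/2 = -6
  d8 = d4 - d3 - d1*5 = -2
  d9 = d8*4 - d7 = -2
  d10 = d1/3 - d2/4 = -2/3
Walk from origin (0, 0):
  seg 1: down by d2 = 4 → (0, -4)
  seg 2: right by d7 = -6 → (-6, -4)
  seg 3: down by d4 = 7/2 → (-6, -15/2)
  seg 4: down by d6 = -17 → (-6, 19/2)
  seg 5: down by d9 = -2 → (-6, 23/2)

d4 = 7/2
d5 = -67/4
d6 = -17
d7 = -6
d8 = -2
d9 = -2
d10 = -2/3
endpoint = (-6, 23/2)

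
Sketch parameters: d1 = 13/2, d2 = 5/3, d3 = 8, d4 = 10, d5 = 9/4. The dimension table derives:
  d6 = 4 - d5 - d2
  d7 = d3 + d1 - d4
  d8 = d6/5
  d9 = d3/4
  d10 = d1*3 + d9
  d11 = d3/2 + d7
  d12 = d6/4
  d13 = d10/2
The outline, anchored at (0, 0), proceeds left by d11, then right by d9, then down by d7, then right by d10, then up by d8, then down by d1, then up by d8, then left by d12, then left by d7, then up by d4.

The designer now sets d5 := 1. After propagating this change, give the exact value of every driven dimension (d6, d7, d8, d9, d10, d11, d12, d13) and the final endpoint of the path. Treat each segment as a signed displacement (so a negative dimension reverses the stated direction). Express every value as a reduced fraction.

d6 = 4/3
d7 = 9/2
d8 = 4/15
d9 = 2
d10 = 43/2
d11 = 17/2
d12 = 1/3
d13 = 43/4
endpoint = (61/6, -7/15)

Apply edit: d5 := 1
  d6 = 4 - d5 - d2 = 4/3
  d7 = d3 + d1 - d4 = 9/2
  d8 = d6/5 = 4/15
  d9 = d3/4 = 2
  d10 = d1*3 + d9 = 43/2
  d11 = d3/2 + d7 = 17/2
  d12 = d6/4 = 1/3
  d13 = d10/2 = 43/4
Walk from origin (0, 0):
  seg 1: left by d11 = 17/2 → (-17/2, 0)
  seg 2: right by d9 = 2 → (-13/2, 0)
  seg 3: down by d7 = 9/2 → (-13/2, -9/2)
  seg 4: right by d10 = 43/2 → (15, -9/2)
  seg 5: up by d8 = 4/15 → (15, -127/30)
  seg 6: down by d1 = 13/2 → (15, -161/15)
  seg 7: up by d8 = 4/15 → (15, -157/15)
  seg 8: left by d12 = 1/3 → (44/3, -157/15)
  seg 9: left by d7 = 9/2 → (61/6, -157/15)
  seg 10: up by d4 = 10 → (61/6, -7/15)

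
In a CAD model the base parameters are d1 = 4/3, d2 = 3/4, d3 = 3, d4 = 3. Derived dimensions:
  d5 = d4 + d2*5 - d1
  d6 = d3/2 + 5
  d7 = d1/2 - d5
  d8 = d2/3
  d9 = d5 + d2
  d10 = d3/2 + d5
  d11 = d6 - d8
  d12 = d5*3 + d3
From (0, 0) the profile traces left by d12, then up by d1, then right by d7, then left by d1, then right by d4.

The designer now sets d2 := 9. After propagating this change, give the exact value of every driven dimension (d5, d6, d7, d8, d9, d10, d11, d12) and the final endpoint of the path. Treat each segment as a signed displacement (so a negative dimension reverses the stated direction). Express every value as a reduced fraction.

d5 = 140/3
d6 = 13/2
d7 = -46
d8 = 3
d9 = 167/3
d10 = 289/6
d11 = 7/2
d12 = 143
endpoint = (-562/3, 4/3)

Apply edit: d2 := 9
  d5 = d4 + d2*5 - d1 = 140/3
  d6 = d3/2 + 5 = 13/2
  d7 = d1/2 - d5 = -46
  d8 = d2/3 = 3
  d9 = d5 + d2 = 167/3
  d10 = d3/2 + d5 = 289/6
  d11 = d6 - d8 = 7/2
  d12 = d5*3 + d3 = 143
Walk from origin (0, 0):
  seg 1: left by d12 = 143 → (-143, 0)
  seg 2: up by d1 = 4/3 → (-143, 4/3)
  seg 3: right by d7 = -46 → (-189, 4/3)
  seg 4: left by d1 = 4/3 → (-571/3, 4/3)
  seg 5: right by d4 = 3 → (-562/3, 4/3)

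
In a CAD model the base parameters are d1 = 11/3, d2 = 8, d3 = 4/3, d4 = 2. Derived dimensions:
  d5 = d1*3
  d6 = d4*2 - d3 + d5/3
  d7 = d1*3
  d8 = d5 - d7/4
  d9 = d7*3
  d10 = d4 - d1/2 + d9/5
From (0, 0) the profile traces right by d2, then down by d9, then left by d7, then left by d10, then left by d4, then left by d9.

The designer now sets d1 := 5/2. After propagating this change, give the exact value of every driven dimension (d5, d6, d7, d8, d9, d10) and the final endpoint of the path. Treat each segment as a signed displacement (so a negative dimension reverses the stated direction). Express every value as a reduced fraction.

d5 = 15/2
d6 = 31/6
d7 = 15/2
d8 = 45/8
d9 = 45/2
d10 = 21/4
endpoint = (-117/4, -45/2)

Apply edit: d1 := 5/2
  d5 = d1*3 = 15/2
  d6 = d4*2 - d3 + d5/3 = 31/6
  d7 = d1*3 = 15/2
  d8 = d5 - d7/4 = 45/8
  d9 = d7*3 = 45/2
  d10 = d4 - d1/2 + d9/5 = 21/4
Walk from origin (0, 0):
  seg 1: right by d2 = 8 → (8, 0)
  seg 2: down by d9 = 45/2 → (8, -45/2)
  seg 3: left by d7 = 15/2 → (1/2, -45/2)
  seg 4: left by d10 = 21/4 → (-19/4, -45/2)
  seg 5: left by d4 = 2 → (-27/4, -45/2)
  seg 6: left by d9 = 45/2 → (-117/4, -45/2)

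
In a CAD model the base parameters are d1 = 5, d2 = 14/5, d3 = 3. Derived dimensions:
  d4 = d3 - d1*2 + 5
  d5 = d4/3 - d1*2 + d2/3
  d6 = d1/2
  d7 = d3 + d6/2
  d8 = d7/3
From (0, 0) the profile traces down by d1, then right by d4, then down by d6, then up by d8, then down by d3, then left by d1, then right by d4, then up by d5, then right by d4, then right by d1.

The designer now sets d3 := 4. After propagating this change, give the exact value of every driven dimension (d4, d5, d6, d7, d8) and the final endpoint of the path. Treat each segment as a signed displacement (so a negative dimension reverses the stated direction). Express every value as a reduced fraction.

d4 = -1
d5 = -47/5
d6 = 5/2
d7 = 21/4
d8 = 7/4
endpoint = (-3, -383/20)

Apply edit: d3 := 4
  d4 = d3 - d1*2 + 5 = -1
  d5 = d4/3 - d1*2 + d2/3 = -47/5
  d6 = d1/2 = 5/2
  d7 = d3 + d6/2 = 21/4
  d8 = d7/3 = 7/4
Walk from origin (0, 0):
  seg 1: down by d1 = 5 → (0, -5)
  seg 2: right by d4 = -1 → (-1, -5)
  seg 3: down by d6 = 5/2 → (-1, -15/2)
  seg 4: up by d8 = 7/4 → (-1, -23/4)
  seg 5: down by d3 = 4 → (-1, -39/4)
  seg 6: left by d1 = 5 → (-6, -39/4)
  seg 7: right by d4 = -1 → (-7, -39/4)
  seg 8: up by d5 = -47/5 → (-7, -383/20)
  seg 9: right by d4 = -1 → (-8, -383/20)
  seg 10: right by d1 = 5 → (-3, -383/20)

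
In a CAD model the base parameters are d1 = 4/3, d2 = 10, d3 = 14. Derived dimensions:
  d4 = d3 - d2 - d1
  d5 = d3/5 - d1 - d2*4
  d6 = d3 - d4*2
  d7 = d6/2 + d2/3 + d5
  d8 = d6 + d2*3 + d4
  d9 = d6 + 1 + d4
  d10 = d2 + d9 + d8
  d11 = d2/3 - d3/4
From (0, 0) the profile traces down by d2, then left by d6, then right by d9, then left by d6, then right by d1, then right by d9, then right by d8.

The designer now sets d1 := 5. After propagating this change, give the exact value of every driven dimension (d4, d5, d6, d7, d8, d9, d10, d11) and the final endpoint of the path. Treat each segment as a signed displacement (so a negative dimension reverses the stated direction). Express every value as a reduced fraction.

d4 = -1
d5 = -211/5
d6 = 16
d7 = -463/15
d8 = 45
d9 = 16
d10 = 71
d11 = -1/6
endpoint = (50, -10)

Apply edit: d1 := 5
  d4 = d3 - d2 - d1 = -1
  d5 = d3/5 - d1 - d2*4 = -211/5
  d6 = d3 - d4*2 = 16
  d7 = d6/2 + d2/3 + d5 = -463/15
  d8 = d6 + d2*3 + d4 = 45
  d9 = d6 + 1 + d4 = 16
  d10 = d2 + d9 + d8 = 71
  d11 = d2/3 - d3/4 = -1/6
Walk from origin (0, 0):
  seg 1: down by d2 = 10 → (0, -10)
  seg 2: left by d6 = 16 → (-16, -10)
  seg 3: right by d9 = 16 → (0, -10)
  seg 4: left by d6 = 16 → (-16, -10)
  seg 5: right by d1 = 5 → (-11, -10)
  seg 6: right by d9 = 16 → (5, -10)
  seg 7: right by d8 = 45 → (50, -10)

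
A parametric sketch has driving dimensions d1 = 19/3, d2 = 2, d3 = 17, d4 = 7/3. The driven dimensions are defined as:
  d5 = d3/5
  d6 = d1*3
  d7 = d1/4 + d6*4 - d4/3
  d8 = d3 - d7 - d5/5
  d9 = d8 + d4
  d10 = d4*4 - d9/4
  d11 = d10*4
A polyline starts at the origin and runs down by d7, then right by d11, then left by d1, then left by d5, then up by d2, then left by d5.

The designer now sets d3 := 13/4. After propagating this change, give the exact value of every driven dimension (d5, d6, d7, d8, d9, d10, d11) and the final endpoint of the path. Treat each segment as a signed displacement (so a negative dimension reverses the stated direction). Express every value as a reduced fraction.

d5 = 13/20
d6 = 19
d7 = 2765/36
d8 = -66317/900
d9 = -64217/900
d10 = 97817/3600
d11 = 97817/900
endpoint = (90947/900, -2693/36)

Apply edit: d3 := 13/4
  d5 = d3/5 = 13/20
  d6 = d1*3 = 19
  d7 = d1/4 + d6*4 - d4/3 = 2765/36
  d8 = d3 - d7 - d5/5 = -66317/900
  d9 = d8 + d4 = -64217/900
  d10 = d4*4 - d9/4 = 97817/3600
  d11 = d10*4 = 97817/900
Walk from origin (0, 0):
  seg 1: down by d7 = 2765/36 → (0, -2765/36)
  seg 2: right by d11 = 97817/900 → (97817/900, -2765/36)
  seg 3: left by d1 = 19/3 → (92117/900, -2765/36)
  seg 4: left by d5 = 13/20 → (22883/225, -2765/36)
  seg 5: up by d2 = 2 → (22883/225, -2693/36)
  seg 6: left by d5 = 13/20 → (90947/900, -2693/36)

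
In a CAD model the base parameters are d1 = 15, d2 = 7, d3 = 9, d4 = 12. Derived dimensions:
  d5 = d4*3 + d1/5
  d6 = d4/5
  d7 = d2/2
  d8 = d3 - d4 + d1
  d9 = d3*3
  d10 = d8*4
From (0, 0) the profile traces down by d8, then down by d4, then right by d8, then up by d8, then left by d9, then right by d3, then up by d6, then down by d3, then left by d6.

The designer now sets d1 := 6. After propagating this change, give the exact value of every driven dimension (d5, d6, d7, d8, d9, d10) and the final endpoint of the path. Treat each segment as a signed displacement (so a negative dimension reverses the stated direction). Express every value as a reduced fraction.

Apply edit: d1 := 6
  d5 = d4*3 + d1/5 = 186/5
  d6 = d4/5 = 12/5
  d7 = d2/2 = 7/2
  d8 = d3 - d4 + d1 = 3
  d9 = d3*3 = 27
  d10 = d8*4 = 12
Walk from origin (0, 0):
  seg 1: down by d8 = 3 → (0, -3)
  seg 2: down by d4 = 12 → (0, -15)
  seg 3: right by d8 = 3 → (3, -15)
  seg 4: up by d8 = 3 → (3, -12)
  seg 5: left by d9 = 27 → (-24, -12)
  seg 6: right by d3 = 9 → (-15, -12)
  seg 7: up by d6 = 12/5 → (-15, -48/5)
  seg 8: down by d3 = 9 → (-15, -93/5)
  seg 9: left by d6 = 12/5 → (-87/5, -93/5)

d5 = 186/5
d6 = 12/5
d7 = 7/2
d8 = 3
d9 = 27
d10 = 12
endpoint = (-87/5, -93/5)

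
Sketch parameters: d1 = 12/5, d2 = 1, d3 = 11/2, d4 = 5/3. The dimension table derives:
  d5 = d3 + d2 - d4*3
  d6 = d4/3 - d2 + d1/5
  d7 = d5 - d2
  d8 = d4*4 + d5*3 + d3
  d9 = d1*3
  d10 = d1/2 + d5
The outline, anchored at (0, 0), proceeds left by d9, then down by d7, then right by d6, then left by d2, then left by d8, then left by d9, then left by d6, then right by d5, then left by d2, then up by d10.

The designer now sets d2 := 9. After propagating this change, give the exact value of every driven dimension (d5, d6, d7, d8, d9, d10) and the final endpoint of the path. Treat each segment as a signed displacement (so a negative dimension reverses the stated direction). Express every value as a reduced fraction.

d5 = 19/2
d6 = -1792/225
d7 = 1/2
d8 = 122/3
d9 = 36/5
d10 = 107/10
endpoint = (-1907/30, 51/5)

Apply edit: d2 := 9
  d5 = d3 + d2 - d4*3 = 19/2
  d6 = d4/3 - d2 + d1/5 = -1792/225
  d7 = d5 - d2 = 1/2
  d8 = d4*4 + d5*3 + d3 = 122/3
  d9 = d1*3 = 36/5
  d10 = d1/2 + d5 = 107/10
Walk from origin (0, 0):
  seg 1: left by d9 = 36/5 → (-36/5, 0)
  seg 2: down by d7 = 1/2 → (-36/5, -1/2)
  seg 3: right by d6 = -1792/225 → (-3412/225, -1/2)
  seg 4: left by d2 = 9 → (-5437/225, -1/2)
  seg 5: left by d8 = 122/3 → (-14587/225, -1/2)
  seg 6: left by d9 = 36/5 → (-16207/225, -1/2)
  seg 7: left by d6 = -1792/225 → (-961/15, -1/2)
  seg 8: right by d5 = 19/2 → (-1637/30, -1/2)
  seg 9: left by d2 = 9 → (-1907/30, -1/2)
  seg 10: up by d10 = 107/10 → (-1907/30, 51/5)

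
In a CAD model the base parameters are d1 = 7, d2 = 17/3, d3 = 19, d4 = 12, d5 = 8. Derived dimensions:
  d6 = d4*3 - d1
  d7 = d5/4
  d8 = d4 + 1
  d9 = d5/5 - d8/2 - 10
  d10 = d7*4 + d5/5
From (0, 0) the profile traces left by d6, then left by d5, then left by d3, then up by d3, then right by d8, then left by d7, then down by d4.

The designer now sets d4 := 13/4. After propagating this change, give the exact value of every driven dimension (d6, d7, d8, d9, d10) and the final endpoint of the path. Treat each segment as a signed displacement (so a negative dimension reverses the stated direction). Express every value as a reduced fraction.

d6 = 11/4
d7 = 2
d8 = 17/4
d9 = -421/40
d10 = 48/5
endpoint = (-55/2, 63/4)

Apply edit: d4 := 13/4
  d6 = d4*3 - d1 = 11/4
  d7 = d5/4 = 2
  d8 = d4 + 1 = 17/4
  d9 = d5/5 - d8/2 - 10 = -421/40
  d10 = d7*4 + d5/5 = 48/5
Walk from origin (0, 0):
  seg 1: left by d6 = 11/4 → (-11/4, 0)
  seg 2: left by d5 = 8 → (-43/4, 0)
  seg 3: left by d3 = 19 → (-119/4, 0)
  seg 4: up by d3 = 19 → (-119/4, 19)
  seg 5: right by d8 = 17/4 → (-51/2, 19)
  seg 6: left by d7 = 2 → (-55/2, 19)
  seg 7: down by d4 = 13/4 → (-55/2, 63/4)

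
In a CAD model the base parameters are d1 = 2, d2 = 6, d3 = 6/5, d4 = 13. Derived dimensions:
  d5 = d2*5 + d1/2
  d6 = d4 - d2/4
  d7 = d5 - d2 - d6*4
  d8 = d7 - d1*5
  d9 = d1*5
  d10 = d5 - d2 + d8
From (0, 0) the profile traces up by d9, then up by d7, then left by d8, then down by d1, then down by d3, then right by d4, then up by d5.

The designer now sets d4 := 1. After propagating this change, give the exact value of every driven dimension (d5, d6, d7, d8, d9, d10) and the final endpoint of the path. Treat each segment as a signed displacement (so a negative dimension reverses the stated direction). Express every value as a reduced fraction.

d5 = 31
d6 = -1/2
d7 = 27
d8 = 17
d9 = 10
d10 = 42
endpoint = (-16, 324/5)

Apply edit: d4 := 1
  d5 = d2*5 + d1/2 = 31
  d6 = d4 - d2/4 = -1/2
  d7 = d5 - d2 - d6*4 = 27
  d8 = d7 - d1*5 = 17
  d9 = d1*5 = 10
  d10 = d5 - d2 + d8 = 42
Walk from origin (0, 0):
  seg 1: up by d9 = 10 → (0, 10)
  seg 2: up by d7 = 27 → (0, 37)
  seg 3: left by d8 = 17 → (-17, 37)
  seg 4: down by d1 = 2 → (-17, 35)
  seg 5: down by d3 = 6/5 → (-17, 169/5)
  seg 6: right by d4 = 1 → (-16, 169/5)
  seg 7: up by d5 = 31 → (-16, 324/5)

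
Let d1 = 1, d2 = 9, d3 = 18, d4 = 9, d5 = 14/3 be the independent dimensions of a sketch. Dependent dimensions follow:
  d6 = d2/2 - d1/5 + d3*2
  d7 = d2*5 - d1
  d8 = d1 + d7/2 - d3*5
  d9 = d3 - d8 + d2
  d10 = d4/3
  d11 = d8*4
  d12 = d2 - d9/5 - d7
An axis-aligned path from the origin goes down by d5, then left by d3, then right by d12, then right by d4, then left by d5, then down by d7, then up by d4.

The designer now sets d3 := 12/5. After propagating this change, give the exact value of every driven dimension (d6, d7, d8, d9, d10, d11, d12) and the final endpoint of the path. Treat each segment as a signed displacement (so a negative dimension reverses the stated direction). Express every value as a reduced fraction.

d6 = 91/10
d7 = 44
d8 = 11
d9 = 2/5
d10 = 3
d11 = 44
d12 = -877/25
endpoint = (-2486/75, -119/3)

Apply edit: d3 := 12/5
  d6 = d2/2 - d1/5 + d3*2 = 91/10
  d7 = d2*5 - d1 = 44
  d8 = d1 + d7/2 - d3*5 = 11
  d9 = d3 - d8 + d2 = 2/5
  d10 = d4/3 = 3
  d11 = d8*4 = 44
  d12 = d2 - d9/5 - d7 = -877/25
Walk from origin (0, 0):
  seg 1: down by d5 = 14/3 → (0, -14/3)
  seg 2: left by d3 = 12/5 → (-12/5, -14/3)
  seg 3: right by d12 = -877/25 → (-937/25, -14/3)
  seg 4: right by d4 = 9 → (-712/25, -14/3)
  seg 5: left by d5 = 14/3 → (-2486/75, -14/3)
  seg 6: down by d7 = 44 → (-2486/75, -146/3)
  seg 7: up by d4 = 9 → (-2486/75, -119/3)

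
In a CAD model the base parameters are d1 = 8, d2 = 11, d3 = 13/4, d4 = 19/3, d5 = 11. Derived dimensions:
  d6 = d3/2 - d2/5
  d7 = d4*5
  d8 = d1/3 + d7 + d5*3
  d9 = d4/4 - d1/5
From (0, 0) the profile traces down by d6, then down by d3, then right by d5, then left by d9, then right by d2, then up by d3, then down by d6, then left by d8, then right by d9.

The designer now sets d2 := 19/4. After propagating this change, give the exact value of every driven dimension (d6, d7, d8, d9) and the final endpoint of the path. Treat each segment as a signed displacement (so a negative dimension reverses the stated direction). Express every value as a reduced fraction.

d6 = 27/40
d7 = 95/3
d8 = 202/3
d9 = -1/60
endpoint = (-619/12, -27/20)

Apply edit: d2 := 19/4
  d6 = d3/2 - d2/5 = 27/40
  d7 = d4*5 = 95/3
  d8 = d1/3 + d7 + d5*3 = 202/3
  d9 = d4/4 - d1/5 = -1/60
Walk from origin (0, 0):
  seg 1: down by d6 = 27/40 → (0, -27/40)
  seg 2: down by d3 = 13/4 → (0, -157/40)
  seg 3: right by d5 = 11 → (11, -157/40)
  seg 4: left by d9 = -1/60 → (661/60, -157/40)
  seg 5: right by d2 = 19/4 → (473/30, -157/40)
  seg 6: up by d3 = 13/4 → (473/30, -27/40)
  seg 7: down by d6 = 27/40 → (473/30, -27/20)
  seg 8: left by d8 = 202/3 → (-1547/30, -27/20)
  seg 9: right by d9 = -1/60 → (-619/12, -27/20)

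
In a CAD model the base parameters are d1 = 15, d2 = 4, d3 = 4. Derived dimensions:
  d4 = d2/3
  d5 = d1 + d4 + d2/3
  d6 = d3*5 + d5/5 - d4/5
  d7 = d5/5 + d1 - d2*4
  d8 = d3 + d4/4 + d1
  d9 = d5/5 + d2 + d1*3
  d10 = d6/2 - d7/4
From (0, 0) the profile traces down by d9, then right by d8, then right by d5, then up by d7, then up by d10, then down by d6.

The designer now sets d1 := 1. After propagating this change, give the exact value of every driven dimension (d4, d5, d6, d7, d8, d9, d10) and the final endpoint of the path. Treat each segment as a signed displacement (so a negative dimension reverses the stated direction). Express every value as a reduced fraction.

d4 = 4/3
d5 = 11/3
d6 = 307/15
d7 = -214/15
d8 = 16/3
d9 = 116/15
d10 = 69/5
endpoint = (9, -86/3)

Apply edit: d1 := 1
  d4 = d2/3 = 4/3
  d5 = d1 + d4 + d2/3 = 11/3
  d6 = d3*5 + d5/5 - d4/5 = 307/15
  d7 = d5/5 + d1 - d2*4 = -214/15
  d8 = d3 + d4/4 + d1 = 16/3
  d9 = d5/5 + d2 + d1*3 = 116/15
  d10 = d6/2 - d7/4 = 69/5
Walk from origin (0, 0):
  seg 1: down by d9 = 116/15 → (0, -116/15)
  seg 2: right by d8 = 16/3 → (16/3, -116/15)
  seg 3: right by d5 = 11/3 → (9, -116/15)
  seg 4: up by d7 = -214/15 → (9, -22)
  seg 5: up by d10 = 69/5 → (9, -41/5)
  seg 6: down by d6 = 307/15 → (9, -86/3)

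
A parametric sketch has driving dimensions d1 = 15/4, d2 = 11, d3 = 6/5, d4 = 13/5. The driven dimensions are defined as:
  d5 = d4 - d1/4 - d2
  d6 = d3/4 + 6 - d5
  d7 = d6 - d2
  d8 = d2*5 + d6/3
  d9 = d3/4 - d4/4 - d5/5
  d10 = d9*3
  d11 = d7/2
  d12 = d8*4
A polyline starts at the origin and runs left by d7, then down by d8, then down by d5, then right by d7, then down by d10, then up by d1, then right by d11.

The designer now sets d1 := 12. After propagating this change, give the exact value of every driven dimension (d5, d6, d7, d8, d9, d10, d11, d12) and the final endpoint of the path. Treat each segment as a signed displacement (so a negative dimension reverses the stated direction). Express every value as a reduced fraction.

Apply edit: d1 := 12
  d5 = d4 - d1/4 - d2 = -57/5
  d6 = d3/4 + 6 - d5 = 177/10
  d7 = d6 - d2 = 67/10
  d8 = d2*5 + d6/3 = 609/10
  d9 = d3/4 - d4/4 - d5/5 = 193/100
  d10 = d9*3 = 579/100
  d11 = d7/2 = 67/20
  d12 = d8*4 = 1218/5
Walk from origin (0, 0):
  seg 1: left by d7 = 67/10 → (-67/10, 0)
  seg 2: down by d8 = 609/10 → (-67/10, -609/10)
  seg 3: down by d5 = -57/5 → (-67/10, -99/2)
  seg 4: right by d7 = 67/10 → (0, -99/2)
  seg 5: down by d10 = 579/100 → (0, -5529/100)
  seg 6: up by d1 = 12 → (0, -4329/100)
  seg 7: right by d11 = 67/20 → (67/20, -4329/100)

d5 = -57/5
d6 = 177/10
d7 = 67/10
d8 = 609/10
d9 = 193/100
d10 = 579/100
d11 = 67/20
d12 = 1218/5
endpoint = (67/20, -4329/100)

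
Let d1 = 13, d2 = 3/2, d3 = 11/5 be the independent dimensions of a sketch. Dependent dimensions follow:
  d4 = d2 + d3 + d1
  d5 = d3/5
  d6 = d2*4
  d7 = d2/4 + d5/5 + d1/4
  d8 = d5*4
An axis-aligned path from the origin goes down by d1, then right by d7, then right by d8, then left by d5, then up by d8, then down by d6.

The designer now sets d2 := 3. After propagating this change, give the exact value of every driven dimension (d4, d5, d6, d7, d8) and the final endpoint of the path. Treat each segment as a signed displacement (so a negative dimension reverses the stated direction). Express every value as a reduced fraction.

Apply edit: d2 := 3
  d4 = d2 + d3 + d1 = 91/5
  d5 = d3/5 = 11/25
  d6 = d2*4 = 12
  d7 = d2/4 + d5/5 + d1/4 = 511/125
  d8 = d5*4 = 44/25
Walk from origin (0, 0):
  seg 1: down by d1 = 13 → (0, -13)
  seg 2: right by d7 = 511/125 → (511/125, -13)
  seg 3: right by d8 = 44/25 → (731/125, -13)
  seg 4: left by d5 = 11/25 → (676/125, -13)
  seg 5: up by d8 = 44/25 → (676/125, -281/25)
  seg 6: down by d6 = 12 → (676/125, -581/25)

d4 = 91/5
d5 = 11/25
d6 = 12
d7 = 511/125
d8 = 44/25
endpoint = (676/125, -581/25)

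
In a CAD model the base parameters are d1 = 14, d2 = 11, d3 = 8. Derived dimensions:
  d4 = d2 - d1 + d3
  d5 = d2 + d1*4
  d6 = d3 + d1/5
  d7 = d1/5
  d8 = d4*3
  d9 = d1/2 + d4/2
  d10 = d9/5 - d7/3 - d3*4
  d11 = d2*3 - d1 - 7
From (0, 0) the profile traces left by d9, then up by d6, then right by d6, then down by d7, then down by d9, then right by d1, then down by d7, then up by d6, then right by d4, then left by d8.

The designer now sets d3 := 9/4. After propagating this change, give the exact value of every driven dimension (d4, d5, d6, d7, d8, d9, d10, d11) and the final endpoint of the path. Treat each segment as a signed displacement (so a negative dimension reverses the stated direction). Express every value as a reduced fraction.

Apply edit: d3 := 9/4
  d4 = d2 - d1 + d3 = -3/4
  d5 = d2 + d1*4 = 67
  d6 = d3 + d1/5 = 101/20
  d7 = d1/5 = 14/5
  d8 = d4*3 = -9/4
  d9 = d1/2 + d4/2 = 53/8
  d10 = d9/5 - d7/3 - d3*4 = -1033/120
  d11 = d2*3 - d1 - 7 = 12
Walk from origin (0, 0):
  seg 1: left by d9 = 53/8 → (-53/8, 0)
  seg 2: up by d6 = 101/20 → (-53/8, 101/20)
  seg 3: right by d6 = 101/20 → (-63/40, 101/20)
  seg 4: down by d7 = 14/5 → (-63/40, 9/4)
  seg 5: down by d9 = 53/8 → (-63/40, -35/8)
  seg 6: right by d1 = 14 → (497/40, -35/8)
  seg 7: down by d7 = 14/5 → (497/40, -287/40)
  seg 8: up by d6 = 101/20 → (497/40, -17/8)
  seg 9: right by d4 = -3/4 → (467/40, -17/8)
  seg 10: left by d8 = -9/4 → (557/40, -17/8)

d4 = -3/4
d5 = 67
d6 = 101/20
d7 = 14/5
d8 = -9/4
d9 = 53/8
d10 = -1033/120
d11 = 12
endpoint = (557/40, -17/8)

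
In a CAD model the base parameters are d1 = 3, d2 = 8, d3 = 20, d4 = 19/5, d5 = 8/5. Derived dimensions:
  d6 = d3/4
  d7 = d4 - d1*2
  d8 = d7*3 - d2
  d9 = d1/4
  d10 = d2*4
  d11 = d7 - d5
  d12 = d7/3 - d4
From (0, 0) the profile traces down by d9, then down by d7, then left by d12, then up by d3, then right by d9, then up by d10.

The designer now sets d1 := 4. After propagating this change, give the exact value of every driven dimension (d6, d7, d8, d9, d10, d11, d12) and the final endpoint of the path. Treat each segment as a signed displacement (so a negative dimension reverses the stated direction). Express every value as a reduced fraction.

d6 = 5
d7 = -21/5
d8 = -103/5
d9 = 1
d10 = 32
d11 = -29/5
d12 = -26/5
endpoint = (31/5, 276/5)

Apply edit: d1 := 4
  d6 = d3/4 = 5
  d7 = d4 - d1*2 = -21/5
  d8 = d7*3 - d2 = -103/5
  d9 = d1/4 = 1
  d10 = d2*4 = 32
  d11 = d7 - d5 = -29/5
  d12 = d7/3 - d4 = -26/5
Walk from origin (0, 0):
  seg 1: down by d9 = 1 → (0, -1)
  seg 2: down by d7 = -21/5 → (0, 16/5)
  seg 3: left by d12 = -26/5 → (26/5, 16/5)
  seg 4: up by d3 = 20 → (26/5, 116/5)
  seg 5: right by d9 = 1 → (31/5, 116/5)
  seg 6: up by d10 = 32 → (31/5, 276/5)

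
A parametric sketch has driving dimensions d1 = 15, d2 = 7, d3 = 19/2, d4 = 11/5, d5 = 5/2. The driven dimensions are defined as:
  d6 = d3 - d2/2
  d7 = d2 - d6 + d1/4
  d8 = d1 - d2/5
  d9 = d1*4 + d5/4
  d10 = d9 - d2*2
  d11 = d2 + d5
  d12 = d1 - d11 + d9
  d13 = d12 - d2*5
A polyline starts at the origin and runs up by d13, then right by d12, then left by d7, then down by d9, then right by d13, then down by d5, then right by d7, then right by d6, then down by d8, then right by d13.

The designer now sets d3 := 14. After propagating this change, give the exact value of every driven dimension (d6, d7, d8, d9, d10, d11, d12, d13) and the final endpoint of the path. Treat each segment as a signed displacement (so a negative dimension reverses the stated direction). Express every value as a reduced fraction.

d6 = 21/2
d7 = 1/4
d8 = 68/5
d9 = 485/8
d10 = 373/8
d11 = 19/2
d12 = 529/8
d13 = 249/8
endpoint = (1111/8, -228/5)

Apply edit: d3 := 14
  d6 = d3 - d2/2 = 21/2
  d7 = d2 - d6 + d1/4 = 1/4
  d8 = d1 - d2/5 = 68/5
  d9 = d1*4 + d5/4 = 485/8
  d10 = d9 - d2*2 = 373/8
  d11 = d2 + d5 = 19/2
  d12 = d1 - d11 + d9 = 529/8
  d13 = d12 - d2*5 = 249/8
Walk from origin (0, 0):
  seg 1: up by d13 = 249/8 → (0, 249/8)
  seg 2: right by d12 = 529/8 → (529/8, 249/8)
  seg 3: left by d7 = 1/4 → (527/8, 249/8)
  seg 4: down by d9 = 485/8 → (527/8, -59/2)
  seg 5: right by d13 = 249/8 → (97, -59/2)
  seg 6: down by d5 = 5/2 → (97, -32)
  seg 7: right by d7 = 1/4 → (389/4, -32)
  seg 8: right by d6 = 21/2 → (431/4, -32)
  seg 9: down by d8 = 68/5 → (431/4, -228/5)
  seg 10: right by d13 = 249/8 → (1111/8, -228/5)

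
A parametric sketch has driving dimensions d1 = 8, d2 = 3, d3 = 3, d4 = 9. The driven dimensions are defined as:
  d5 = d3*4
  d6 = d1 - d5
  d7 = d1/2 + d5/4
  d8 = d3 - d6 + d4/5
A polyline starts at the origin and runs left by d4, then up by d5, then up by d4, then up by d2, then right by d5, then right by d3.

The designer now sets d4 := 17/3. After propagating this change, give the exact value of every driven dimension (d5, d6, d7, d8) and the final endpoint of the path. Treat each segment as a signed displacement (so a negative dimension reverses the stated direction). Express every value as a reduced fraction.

d5 = 12
d6 = -4
d7 = 7
d8 = 122/15
endpoint = (28/3, 62/3)

Apply edit: d4 := 17/3
  d5 = d3*4 = 12
  d6 = d1 - d5 = -4
  d7 = d1/2 + d5/4 = 7
  d8 = d3 - d6 + d4/5 = 122/15
Walk from origin (0, 0):
  seg 1: left by d4 = 17/3 → (-17/3, 0)
  seg 2: up by d5 = 12 → (-17/3, 12)
  seg 3: up by d4 = 17/3 → (-17/3, 53/3)
  seg 4: up by d2 = 3 → (-17/3, 62/3)
  seg 5: right by d5 = 12 → (19/3, 62/3)
  seg 6: right by d3 = 3 → (28/3, 62/3)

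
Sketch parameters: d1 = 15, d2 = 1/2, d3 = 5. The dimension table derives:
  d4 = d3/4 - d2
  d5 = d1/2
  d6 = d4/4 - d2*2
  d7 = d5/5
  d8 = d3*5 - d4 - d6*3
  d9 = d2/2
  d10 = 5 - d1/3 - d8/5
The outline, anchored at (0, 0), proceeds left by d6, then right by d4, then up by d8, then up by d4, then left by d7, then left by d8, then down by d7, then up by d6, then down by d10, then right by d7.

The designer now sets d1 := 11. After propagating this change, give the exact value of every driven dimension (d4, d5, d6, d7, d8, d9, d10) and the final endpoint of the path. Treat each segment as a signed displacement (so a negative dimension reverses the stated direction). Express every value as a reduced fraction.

d4 = 3/4
d5 = 11/2
d6 = -13/16
d7 = 11/10
d8 = 427/16
d9 = 1/4
d10 = -961/240
endpoint = (-201/8, 7087/240)

Apply edit: d1 := 11
  d4 = d3/4 - d2 = 3/4
  d5 = d1/2 = 11/2
  d6 = d4/4 - d2*2 = -13/16
  d7 = d5/5 = 11/10
  d8 = d3*5 - d4 - d6*3 = 427/16
  d9 = d2/2 = 1/4
  d10 = 5 - d1/3 - d8/5 = -961/240
Walk from origin (0, 0):
  seg 1: left by d6 = -13/16 → (13/16, 0)
  seg 2: right by d4 = 3/4 → (25/16, 0)
  seg 3: up by d8 = 427/16 → (25/16, 427/16)
  seg 4: up by d4 = 3/4 → (25/16, 439/16)
  seg 5: left by d7 = 11/10 → (37/80, 439/16)
  seg 6: left by d8 = 427/16 → (-1049/40, 439/16)
  seg 7: down by d7 = 11/10 → (-1049/40, 2107/80)
  seg 8: up by d6 = -13/16 → (-1049/40, 1021/40)
  seg 9: down by d10 = -961/240 → (-1049/40, 7087/240)
  seg 10: right by d7 = 11/10 → (-201/8, 7087/240)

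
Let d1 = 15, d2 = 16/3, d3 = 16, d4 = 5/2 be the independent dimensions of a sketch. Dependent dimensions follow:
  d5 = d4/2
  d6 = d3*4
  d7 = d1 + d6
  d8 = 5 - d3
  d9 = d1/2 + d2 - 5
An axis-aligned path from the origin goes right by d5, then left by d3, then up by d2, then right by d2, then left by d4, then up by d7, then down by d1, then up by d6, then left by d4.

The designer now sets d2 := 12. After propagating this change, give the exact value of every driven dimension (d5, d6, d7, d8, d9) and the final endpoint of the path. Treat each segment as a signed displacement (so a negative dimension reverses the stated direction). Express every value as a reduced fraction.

Apply edit: d2 := 12
  d5 = d4/2 = 5/4
  d6 = d3*4 = 64
  d7 = d1 + d6 = 79
  d8 = 5 - d3 = -11
  d9 = d1/2 + d2 - 5 = 29/2
Walk from origin (0, 0):
  seg 1: right by d5 = 5/4 → (5/4, 0)
  seg 2: left by d3 = 16 → (-59/4, 0)
  seg 3: up by d2 = 12 → (-59/4, 12)
  seg 4: right by d2 = 12 → (-11/4, 12)
  seg 5: left by d4 = 5/2 → (-21/4, 12)
  seg 6: up by d7 = 79 → (-21/4, 91)
  seg 7: down by d1 = 15 → (-21/4, 76)
  seg 8: up by d6 = 64 → (-21/4, 140)
  seg 9: left by d4 = 5/2 → (-31/4, 140)

d5 = 5/4
d6 = 64
d7 = 79
d8 = -11
d9 = 29/2
endpoint = (-31/4, 140)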